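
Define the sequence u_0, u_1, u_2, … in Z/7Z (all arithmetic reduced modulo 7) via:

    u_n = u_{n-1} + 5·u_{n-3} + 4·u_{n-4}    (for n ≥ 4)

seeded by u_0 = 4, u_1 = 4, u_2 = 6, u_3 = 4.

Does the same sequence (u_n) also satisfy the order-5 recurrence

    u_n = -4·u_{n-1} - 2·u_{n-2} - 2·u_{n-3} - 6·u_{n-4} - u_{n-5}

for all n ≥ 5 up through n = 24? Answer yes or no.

Terms u_0..u_24: 4, 4, 6, 4, 5, 2, 4, 3, 5, 5, 1, 3, 6, 3, 1, 1, 5, 1, 3, 4, 1, 6, 3, 3, 2
n=5: candidate gives 2, actual u_5 = 2 ✓
n=6: candidate gives 4, actual u_6 = 4 ✓
n=7: candidate gives 3, actual u_7 = 3 ✓
n=8: candidate gives 5, actual u_8 = 5 ✓
n=9: candidate gives 5, actual u_9 = 5 ✓
n=10: candidate gives 1, actual u_10 = 1 ✓
n=11: candidate gives 3, actual u_11 = 3 ✓
n=12: candidate gives 6, actual u_12 = 6 ✓
n=13: candidate gives 3, actual u_13 = 3 ✓
n=14: candidate gives 1, actual u_14 = 1 ✓
n=15: candidate gives 1, actual u_15 = 1 ✓
n=16: candidate gives 5, actual u_16 = 5 ✓
n=17: candidate gives 1, actual u_17 = 1 ✓
n=18: candidate gives 3, actual u_18 = 3 ✓
n=19: candidate gives 4, actual u_19 = 4 ✓
n=20: candidate gives 1, actual u_20 = 1 ✓
n=21: candidate gives 6, actual u_21 = 6 ✓
n=22: candidate gives 3, actual u_22 = 3 ✓
n=23: candidate gives 3, actual u_23 = 3 ✓
n=24: candidate gives 2, actual u_24 = 2 ✓

yes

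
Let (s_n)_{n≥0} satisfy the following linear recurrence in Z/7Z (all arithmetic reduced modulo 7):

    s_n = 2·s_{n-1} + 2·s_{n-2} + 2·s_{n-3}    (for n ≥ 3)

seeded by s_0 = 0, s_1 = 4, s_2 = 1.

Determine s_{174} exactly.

s_3 = 2·1 + 2·4 + 2·0 = 3
s_4 = 2·3 + 2·1 + 2·4 = 2
s_5 = 2·2 + 2·3 + 2·1 = 5
s_6 = 2·5 + 2·2 + 2·3 = 6
s_7 = 2·6 + 2·5 + 2·2 = 5
s_8 = 2·5 + 2·6 + 2·5 = 4
s_9 = 2·4 + 2·5 + 2·6 = 2
s_10 = 2·2 + 2·4 + 2·5 = 1
s_11 = 2·1 + 2·2 + 2·4 = 0
s_12 = 2·0 + 2·1 + 2·2 = 6
s_13 = 2·6 + 2·0 + 2·1 = 0
s_14 = 2·0 + 2·6 + 2·0 = 5
s_15 = 2·5 + 2·0 + 2·6 = 1
s_16 = 2·1 + 2·5 + 2·0 = 5
s_17 = 2·5 + 2·1 + 2·5 = 1
s_18 = 2·1 + 2·5 + 2·1 = 0
s_19 = 2·0 + 2·1 + 2·5 = 5
s_20 = 2·5 + 2·0 + 2·1 = 5
s_21 = 2·5 + 2·5 + 2·0 = 6
s_22 = 2·6 + 2·5 + 2·5 = 4
s_23 = 2·4 + 2·6 + 2·5 = 2
s_24 = 2·2 + 2·4 + 2·6 = 3
s_25 = 2·3 + 2·2 + 2·4 = 4
s_26 = 2·4 + 2·3 + 2·2 = 4
s_27 = 2·4 + 2·4 + 2·3 = 1
s_28 = 2·1 + 2·4 + 2·4 = 4
s_29 = 2·4 + 2·1 + 2·4 = 4
s_30 = 2·4 + 2·4 + 2·1 = 4
s_31 = 2·4 + 2·4 + 2·4 = 3
s_32 = 2·3 + 2·4 + 2·4 = 1
s_33 = 2·1 + 2·3 + 2·4 = 2
s_34 = 2·2 + 2·1 + 2·3 = 5
s_35 = 2·5 + 2·2 + 2·1 = 2
s_36 = 2·2 + 2·5 + 2·2 = 4
s_37 = 2·4 + 2·2 + 2·5 = 1
s_38 = 2·1 + 2·4 + 2·2 = 0
s_39 = 2·0 + 2·1 + 2·4 = 3
s_40 = 2·3 + 2·0 + 2·1 = 1
s_41 = 2·1 + 2·3 + 2·0 = 1
s_42 = 2·1 + 2·1 + 2·3 = 3
s_43 = 2·3 + 2·1 + 2·1 = 3
s_44 = 2·3 + 2·3 + 2·1 = 0
s_45 = 2·0 + 2·3 + 2·3 = 5
s_46 = 2·5 + 2·0 + 2·3 = 2
s_47 = 2·2 + 2·5 + 2·0 = 0
s_48 = 2·0 + 2·2 + 2·5 = 0
s_49 = 2·0 + 2·0 + 2·2 = 4
s_50 = 2·4 + 2·0 + 2·0 = 1
(s_48, s_49, s_50) = (0, 4, 1) = (s_0, s_1, s_2), so the sequence has period 48.
174 ≡ 30 (mod 48), hence s_174 = s_30 = 4.

4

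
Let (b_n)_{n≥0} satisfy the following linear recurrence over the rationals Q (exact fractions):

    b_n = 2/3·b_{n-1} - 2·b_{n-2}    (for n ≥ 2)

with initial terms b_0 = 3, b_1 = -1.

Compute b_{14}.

b_2 = 2/3·-1 + -2·3 = -20/3
b_3 = 2/3·-20/3 + -2·-1 = -22/9
b_4 = 2/3·-22/9 + -2·-20/3 = 316/27
b_5 = 2/3·316/27 + -2·-22/9 = 1028/81
b_6 = 2/3·1028/81 + -2·316/27 = -3632/243
b_7 = 2/3·-3632/243 + -2·1028/81 = -25768/729
b_8 = 2/3·-25768/729 + -2·-3632/243 = 13840/2187
b_9 = 2/3·13840/2187 + -2·-25768/729 = 491504/6561
b_10 = 2/3·491504/6561 + -2·13840/2187 = 733888/19683
b_11 = 2/3·733888/19683 + -2·491504/6561 = -7379296/59049
b_12 = 2/3·-7379296/59049 + -2·733888/19683 = -27968576/177147
b_13 = 2/3·-27968576/177147 + -2·-7379296/59049 = 76890176/531441
b_14 = 2/3·76890176/531441 + -2·-27968576/177147 = 657214720/1594323

657214720/1594323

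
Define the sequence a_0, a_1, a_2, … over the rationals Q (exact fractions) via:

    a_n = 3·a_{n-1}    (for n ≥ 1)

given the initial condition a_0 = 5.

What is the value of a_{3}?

a_1 = 3·5 = 15
a_2 = 3·15 = 45
a_3 = 3·45 = 135

135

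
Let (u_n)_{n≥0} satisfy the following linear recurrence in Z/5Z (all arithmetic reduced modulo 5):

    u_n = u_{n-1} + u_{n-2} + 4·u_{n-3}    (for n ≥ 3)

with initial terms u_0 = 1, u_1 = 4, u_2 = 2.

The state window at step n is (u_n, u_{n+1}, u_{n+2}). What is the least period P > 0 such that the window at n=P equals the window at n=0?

n=0: window = (1, 4, 2)
n=1: window = (4, 2, 0)
n=2: window = (2, 0, 3)
n=3: window = (0, 3, 1)
n=4: window = (3, 1, 4)
n=5: window = (1, 4, 2)
window at n=5 equals window at n=0 → period = 5

5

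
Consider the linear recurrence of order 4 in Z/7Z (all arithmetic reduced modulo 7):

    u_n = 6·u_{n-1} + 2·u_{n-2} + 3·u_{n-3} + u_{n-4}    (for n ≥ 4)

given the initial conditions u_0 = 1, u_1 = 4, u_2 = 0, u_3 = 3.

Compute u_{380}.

1

u_4 = 6·3 + 2·0 + 3·4 + 1·1 = 3
u_5 = 6·3 + 2·3 + 3·0 + 1·4 = 0
u_6 = 6·0 + 2·3 + 3·3 + 1·0 = 1
u_7 = 6·1 + 2·0 + 3·3 + 1·3 = 4
u_8 = 6·4 + 2·1 + 3·0 + 1·3 = 1
u_9 = 6·1 + 2·4 + 3·1 + 1·0 = 3
u_10 = 6·3 + 2·1 + 3·4 + 1·1 = 5
u_11 = 6·5 + 2·3 + 3·1 + 1·4 = 1
u_12 = 6·1 + 2·5 + 3·3 + 1·1 = 5
u_13 = 6·5 + 2·1 + 3·5 + 1·3 = 1
u_14 = 6·1 + 2·5 + 3·1 + 1·5 = 3
u_15 = 6·3 + 2·1 + 3·5 + 1·1 = 1
u_16 = 6·1 + 2·3 + 3·1 + 1·5 = 6
u_17 = 6·6 + 2·1 + 3·3 + 1·1 = 6
u_18 = 6·6 + 2·6 + 3·1 + 1·3 = 5
u_19 = 6·5 + 2·6 + 3·6 + 1·1 = 5
u_20 = 6·5 + 2·5 + 3·6 + 1·6 = 1
u_21 = 6·1 + 2·5 + 3·5 + 1·6 = 2
u_22 = 6·2 + 2·1 + 3·5 + 1·5 = 6
u_23 = 6·6 + 2·2 + 3·1 + 1·5 = 6
u_24 = 6·6 + 2·6 + 3·2 + 1·1 = 6
u_25 = 6·6 + 2·6 + 3·6 + 1·2 = 5
u_26 = 6·5 + 2·6 + 3·6 + 1·6 = 3
u_27 = 6·3 + 2·5 + 3·6 + 1·6 = 3
u_28 = 6·3 + 2·3 + 3·5 + 1·6 = 3
u_29 = 6·3 + 2·3 + 3·3 + 1·5 = 3
u_30 = 6·3 + 2·3 + 3·3 + 1·3 = 1
u_31 = 6·1 + 2·3 + 3·3 + 1·3 = 3
u_32 = 6·3 + 2·1 + 3·3 + 1·3 = 4
u_33 = 6·4 + 2·3 + 3·1 + 1·3 = 1
u_34 = 6·1 + 2·4 + 3·3 + 1·1 = 3
u_35 = 6·3 + 2·1 + 3·4 + 1·3 = 0
u_36 = 6·0 + 2·3 + 3·1 + 1·4 = 6
u_37 = 6·6 + 2·0 + 3·3 + 1·1 = 4
u_38 = 6·4 + 2·6 + 3·0 + 1·3 = 4
u_39 = 6·4 + 2·4 + 3·6 + 1·0 = 1
u_40 = 6·1 + 2·4 + 3·4 + 1·6 = 4
u_41 = 6·4 + 2·1 + 3·4 + 1·4 = 0
u_42 = 6·0 + 2·4 + 3·1 + 1·4 = 1
u_43 = 6·1 + 2·0 + 3·4 + 1·1 = 5
u_44 = 6·5 + 2·1 + 3·0 + 1·4 = 1
u_45 = 6·1 + 2·5 + 3·1 + 1·0 = 5
u_46 = 6·5 + 2·1 + 3·5 + 1·1 = 6
u_47 = 6·6 + 2·5 + 3·1 + 1·5 = 5
u_48 = 6·5 + 2·6 + 3·5 + 1·1 = 2
u_49 = 6·2 + 2·5 + 3·6 + 1·5 = 3
u_50 = 6·3 + 2·2 + 3·5 + 1·6 = 1
u_51 = 6·1 + 2·3 + 3·2 + 1·5 = 2
u_52 = 6·2 + 2·1 + 3·3 + 1·2 = 4
u_53 = 6·4 + 2·2 + 3·1 + 1·3 = 6
u_54 = 6·6 + 2·4 + 3·2 + 1·1 = 2
u_55 = 6·2 + 2·6 + 3·4 + 1·2 = 3
u_56 = 6·3 + 2·2 + 3·6 + 1·4 = 2
u_57 = 6·2 + 2·3 + 3·2 + 1·6 = 2
u_58 = 6·2 + 2·2 + 3·3 + 1·2 = 6
u_59 = 6·6 + 2·2 + 3·2 + 1·3 = 0
u_60 = 6·0 + 2·6 + 3·2 + 1·2 = 6
u_61 = 6·6 + 2·0 + 3·6 + 1·2 = 0
u_62 = 6·0 + 2·6 + 3·0 + 1·6 = 4
u_63 = 6·4 + 2·0 + 3·6 + 1·0 = 0
u_64 = 6·0 + 2·4 + 3·0 + 1·6 = 0
u_65 = 6·0 + 2·0 + 3·4 + 1·0 = 5
u_66 = 6·5 + 2·0 + 3·0 + 1·4 = 6
u_67 = 6·6 + 2·5 + 3·0 + 1·0 = 4
u_68 = 6·4 + 2·6 + 3·5 + 1·0 = 2
u_69 = 6·2 + 2·4 + 3·6 + 1·5 = 1
u_70 = 6·1 + 2·2 + 3·4 + 1·6 = 0
u_71 = 6·0 + 2·1 + 3·2 + 1·4 = 5
u_72 = 6·5 + 2·0 + 3·1 + 1·2 = 0
u_73 = 6·0 + 2·5 + 3·0 + 1·1 = 4
u_74 = 6·4 + 2·0 + 3·5 + 1·0 = 4
u_75 = 6·4 + 2·4 + 3·0 + 1·5 = 2
u_76 = 6·2 + 2·4 + 3·4 + 1·0 = 4
u_77 = 6·4 + 2·2 + 3·4 + 1·4 = 2
u_78 = 6·2 + 2·4 + 3·2 + 1·4 = 2
u_79 = 6·2 + 2·2 + 3·4 + 1·2 = 2
u_80 = 6·2 + 2·2 + 3·2 + 1·4 = 5
u_81 = 6·5 + 2·2 + 3·2 + 1·2 = 0
u_82 = 6·0 + 2·5 + 3·2 + 1·2 = 4
u_83 = 6·4 + 2·0 + 3·5 + 1·2 = 6
u_84 = 6·6 + 2·4 + 3·0 + 1·5 = 0
u_85 = 6·0 + 2·6 + 3·4 + 1·0 = 3
u_86 = 6·3 + 2·0 + 3·6 + 1·4 = 5
u_87 = 6·5 + 2·3 + 3·0 + 1·6 = 0
u_88 = 6·0 + 2·5 + 3·3 + 1·0 = 5
u_89 = 6·5 + 2·0 + 3·5 + 1·3 = 6
u_90 = 6·6 + 2·5 + 3·0 + 1·5 = 2
u_91 = 6·2 + 2·6 + 3·5 + 1·0 = 4
u_92 = 6·4 + 2·2 + 3·6 + 1·5 = 2
u_93 = 6·2 + 2·4 + 3·2 + 1·6 = 4
u_94 = 6·4 + 2·2 + 3·4 + 1·2 = 0
u_95 = 6·0 + 2·4 + 3·2 + 1·4 = 4
u_96 = 6·4 + 2·0 + 3·4 + 1·2 = 3
u_97 = 6·3 + 2·4 + 3·0 + 1·4 = 2
u_98 = 6·2 + 2·3 + 3·4 + 1·0 = 2
u_99 = 6·2 + 2·2 + 3·3 + 1·4 = 1
u_100 = 6·1 + 2·2 + 3·2 + 1·3 = 5
u_101 = 6·5 + 2·1 + 3·2 + 1·2 = 5
u_102 = 6·5 + 2·5 + 3·1 + 1·2 = 3
u_103 = 6·3 + 2·5 + 3·5 + 1·1 = 2
u_104 = 6·2 + 2·3 + 3·5 + 1·5 = 3
u_105 = 6·3 + 2·2 + 3·3 + 1·5 = 1
u_106 = 6·1 + 2·3 + 3·2 + 1·3 = 0
u_107 = 6·0 + 2·1 + 3·3 + 1·2 = 6
u_108 = 6·6 + 2·0 + 3·1 + 1·3 = 0
u_109 = 6·0 + 2·6 + 3·0 + 1·1 = 6
u_110 = 6·6 + 2·0 + 3·6 + 1·0 = 5
u_111 = 6·5 + 2·6 + 3·0 + 1·6 = 6
u_112 = 6·6 + 2·5 + 3·6 + 1·0 = 1
u_113 = 6·1 + 2·6 + 3·5 + 1·6 = 4
u_114 = 6·4 + 2·1 + 3·6 + 1·5 = 0
u_115 = 6·0 + 2·4 + 3·1 + 1·6 = 3
(u_112, u_113, u_114, u_115) = (1, 4, 0, 3) = (u_0, u_1, u_2, u_3), so the sequence has period 112.
380 ≡ 44 (mod 112), hence u_380 = u_44 = 1.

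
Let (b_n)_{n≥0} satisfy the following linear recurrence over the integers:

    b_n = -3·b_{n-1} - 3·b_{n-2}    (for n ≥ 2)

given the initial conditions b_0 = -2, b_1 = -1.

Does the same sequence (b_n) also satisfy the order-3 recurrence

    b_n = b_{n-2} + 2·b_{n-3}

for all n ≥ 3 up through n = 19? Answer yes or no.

no

Terms b_0..b_19: -2, -1, 9, -24, 45, -63, 54, 27, -243, 648, -1215, 1701, -1458, -729, 6561, -17496, 32805, -45927, 39366, 19683
n=3: candidate gives -5, actual b_3 = -24 ✗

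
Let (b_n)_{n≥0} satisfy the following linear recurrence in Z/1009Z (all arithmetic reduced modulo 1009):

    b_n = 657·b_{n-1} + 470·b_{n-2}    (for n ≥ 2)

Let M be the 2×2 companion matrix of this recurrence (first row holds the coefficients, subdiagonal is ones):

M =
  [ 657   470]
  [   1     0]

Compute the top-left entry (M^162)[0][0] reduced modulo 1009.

583

(M^162)[0][0] is the top entry after applying M 162 times to the unit state (1, 0). Equivalently it is h_{163} for the auxiliary sequence (h_n) obeying the same recurrence with h_1 = 1 and h_i = 0 for 0 ≤ i < 1:
h_2 = 657·1 + 470·0 = 657
h_3 = 657·657 + 470·1 = 267
h_4 = 657·267 + 470·657 = 898
h_5 = 657·898 + 470·267 = 95
h_6 = 657·95 + 470·898 = 155
h_7 = 657·155 + 470·95 = 180
Continuing the recurrence:
  h_8 = 409;  h_9 = 163;  h_10 = 657;  h_11 = 732;  h_12 = 676;  h_13 = 143
  h_14 = 1008;  h_15 = 968;  h_16 = 845;  h_17 = 116;  h_18 = 141;  h_19 = 852
  h_20 = 454;  h_21 = 490;  h_22 = 540;  h_23 = 869;  h_24 = 380;  h_25 = 222
  h_26 = 565;  h_27 = 306;  h_28 = 434;  h_29 = 133;  h_30 = 769;  h_31 = 685
  h_32 = 239;  h_33 = 707;  h_34 = 690;  h_35 = 618;  h_36 = 819;  h_37 = 154
  h_38 = 779;  h_39 = 981;  h_40 = 638;  h_41 = 388;  h_42 = 835;  h_43 = 439
  h_44 = 807;  h_45 = 968;  h_46 = 212;  h_47 = 952;  h_48 = 642;  h_49 = 485
  h_50 = 859;  h_51 = 248;  h_52 = 617;  h_53 = 276;  h_54 = 119;  h_55 = 49
  h_56 = 340;  h_57 = 214;  h_58 = 725;  h_59 = 766;  h_60 = 488;  h_61 = 570
  h_62 = 468;  h_63 = 246;  h_64 = 180;  h_65 = 801;  h_66 = 412;  h_67 = 385
  h_68 = 607;  h_69 = 583;  h_70 = 363;  h_71 = 938;  h_72 = 865;  h_73 = 165
  h_74 = 365;  h_75 = 529;  h_76 = 477;  h_77 = 6;  h_78 = 98;  h_79 = 612
  h_80 = 148;  h_81 = 447;  h_82 = 1008;  h_83 = 570;  h_84 = 690;  h_85 = 804
  h_86 = 932;  h_87 = 375;  h_88 = 313;  h_89 = 489;  h_90 = 207;  h_91 = 571
  h_92 = 225;  h_93 = 487;  h_94 = 920;  h_95 = 905;  h_96 = 832;  h_97 = 307
  h_98 = 456;  h_99 = 931;  h_100 = 625;  h_101 = 635;  h_102 = 609;  h_103 = 335
  h_104 = 816;  h_105 = 379;  h_106 = 889;  h_107 = 408;  h_108 = 775;  h_109 = 689
  h_110 = 642;  h_111 = 982;  h_112 = 472;  h_113 = 768;  h_114 = 945;  h_115 = 68
  h_116 = 470;  h_117 = 717;  h_118 = 804;  h_119 = 505;  h_120 = 338;  h_121 = 321
  h_122 = 463;  h_123 = 2;  h_124 = 980;  h_125 = 49;  h_126 = 401;  h_127 = 940
  h_128 = 868;  h_129 = 49;  h_130 = 229;  h_131 = 944;  h_132 = 349;  h_133 = 979
  h_134 = 33;  h_135 = 518;  h_136 = 668;  h_137 = 252;  h_138 = 249;  h_139 = 522
  h_140 = 889;  h_141 = 15;  h_142 = 878;  h_143 = 694;  h_144 = 878;  h_145 = 980
  h_146 = 97;  h_147 = 658;  h_148 = 639;  h_149 = 585;  h_150 = 573;  h_151 = 606
  h_152 = 503;  h_153 = 810;  h_154 = 731;  h_155 = 290;  h_156 = 339;  h_157 = 828
  h_158 = 53;  h_159 = 201;  h_160 = 572;  h_161 = 80
h_162 = 657·80 + 470·572 = 538
h_163 = 657·538 + 470·80 = 583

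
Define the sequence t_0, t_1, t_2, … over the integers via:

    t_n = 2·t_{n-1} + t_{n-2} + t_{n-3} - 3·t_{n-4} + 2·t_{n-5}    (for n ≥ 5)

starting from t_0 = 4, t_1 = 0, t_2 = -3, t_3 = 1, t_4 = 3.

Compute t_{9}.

t_5 = 2·3 + 1·1 + 1·-3 + -3·0 + 2·4 = 12
t_6 = 2·12 + 1·3 + 1·1 + -3·-3 + 2·0 = 37
t_7 = 2·37 + 1·12 + 1·3 + -3·1 + 2·-3 = 80
t_8 = 2·80 + 1·37 + 1·12 + -3·3 + 2·1 = 202
t_9 = 2·202 + 1·80 + 1·37 + -3·12 + 2·3 = 491

491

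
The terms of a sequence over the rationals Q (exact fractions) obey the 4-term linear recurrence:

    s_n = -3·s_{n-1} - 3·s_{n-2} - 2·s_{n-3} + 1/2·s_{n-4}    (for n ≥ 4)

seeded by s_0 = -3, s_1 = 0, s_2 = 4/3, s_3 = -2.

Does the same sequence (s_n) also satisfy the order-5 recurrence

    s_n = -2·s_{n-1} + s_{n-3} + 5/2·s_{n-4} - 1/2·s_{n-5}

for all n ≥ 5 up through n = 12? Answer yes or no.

Terms s_0..s_12: -3, 0, 4/3, -2, 1/2, 11/6, -7/3, -1/2, 61/12, -49/6, 109/12, -79/6, 249/8
n=5: candidate gives 11/6, actual s_5 = 11/6 ✓
n=6: candidate gives -7/3, actual s_6 = -7/3 ✓
n=7: candidate gives -1/2, actual s_7 = -1/2 ✓
n=8: candidate gives 61/12, actual s_8 = 61/12 ✓
n=9: candidate gives -49/6, actual s_9 = -49/6 ✓
n=10: candidate gives 109/12, actual s_10 = 109/12 ✓
n=11: candidate gives -79/6, actual s_11 = -79/6 ✓
n=12: candidate gives 249/8, actual s_12 = 249/8 ✓

yes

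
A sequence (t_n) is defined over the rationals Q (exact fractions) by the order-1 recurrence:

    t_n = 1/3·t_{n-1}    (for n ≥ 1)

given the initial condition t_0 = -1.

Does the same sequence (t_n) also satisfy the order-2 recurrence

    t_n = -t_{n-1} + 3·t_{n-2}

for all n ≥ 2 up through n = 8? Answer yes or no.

Terms t_0..t_8: -1, -1/3, -1/9, -1/27, -1/81, -1/243, -1/729, -1/2187, -1/6561
n=2: candidate gives -8/3, actual t_2 = -1/9 ✗

no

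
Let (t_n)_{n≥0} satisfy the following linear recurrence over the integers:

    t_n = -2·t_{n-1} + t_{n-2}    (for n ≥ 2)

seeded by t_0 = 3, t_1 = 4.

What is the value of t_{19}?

18267806

t_2 = -2·4 + 1·3 = -5
t_3 = -2·-5 + 1·4 = 14
t_4 = -2·14 + 1·-5 = -33
t_5 = -2·-33 + 1·14 = 80
t_6 = -2·80 + 1·-33 = -193
t_7 = -2·-193 + 1·80 = 466
t_8 = -2·466 + 1·-193 = -1125
t_9 = -2·-1125 + 1·466 = 2716
t_10 = -2·2716 + 1·-1125 = -6557
t_11 = -2·-6557 + 1·2716 = 15830
t_12 = -2·15830 + 1·-6557 = -38217
t_13 = -2·-38217 + 1·15830 = 92264
t_14 = -2·92264 + 1·-38217 = -222745
t_15 = -2·-222745 + 1·92264 = 537754
t_16 = -2·537754 + 1·-222745 = -1298253
t_17 = -2·-1298253 + 1·537754 = 3134260
t_18 = -2·3134260 + 1·-1298253 = -7566773
t_19 = -2·-7566773 + 1·3134260 = 18267806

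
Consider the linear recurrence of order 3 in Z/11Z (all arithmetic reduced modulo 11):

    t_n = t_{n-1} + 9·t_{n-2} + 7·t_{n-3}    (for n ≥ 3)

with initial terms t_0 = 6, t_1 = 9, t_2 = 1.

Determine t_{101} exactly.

t_3 = 1·1 + 9·9 + 7·6 = 3
t_4 = 1·3 + 9·1 + 7·9 = 9
t_5 = 1·9 + 9·3 + 7·1 = 10
t_6 = 1·10 + 9·9 + 7·3 = 2
t_7 = 1·2 + 9·10 + 7·9 = 1
t_8 = 1·1 + 9·2 + 7·10 = 1
t_9 = 1·1 + 9·1 + 7·2 = 2
t_10 = 1·2 + 9·1 + 7·1 = 7
t_11 = 1·7 + 9·2 + 7·1 = 10
t_12 = 1·10 + 9·7 + 7·2 = 10
t_13 = 1·10 + 9·10 + 7·7 = 6
t_14 = 1·6 + 9·10 + 7·10 = 1
t_15 = 1·1 + 9·6 + 7·10 = 4
t_16 = 1·4 + 9·1 + 7·6 = 0
t_17 = 1·0 + 9·4 + 7·1 = 10
t_18 = 1·10 + 9·0 + 7·4 = 5
t_19 = 1·5 + 9·10 + 7·0 = 7
t_20 = 1·7 + 9·5 + 7·10 = 1
t_21 = 1·1 + 9·7 + 7·5 = 0
t_22 = 1·0 + 9·1 + 7·7 = 3
t_23 = 1·3 + 9·0 + 7·1 = 10
t_24 = 1·10 + 9·3 + 7·0 = 4
t_25 = 1·4 + 9·10 + 7·3 = 5
t_26 = 1·5 + 9·4 + 7·10 = 1
t_27 = 1·1 + 9·5 + 7·4 = 8
t_28 = 1·8 + 9·1 + 7·5 = 8
t_29 = 1·8 + 9·8 + 7·1 = 10
t_30 = 1·10 + 9·8 + 7·8 = 6
t_31 = 1·6 + 9·10 + 7·8 = 9
t_32 = 1·9 + 9·6 + 7·10 = 1
(t_30, t_31, t_32) = (6, 9, 1) = (t_0, t_1, t_2), so the sequence has period 30.
101 ≡ 11 (mod 30), hence t_101 = t_11 = 10.

10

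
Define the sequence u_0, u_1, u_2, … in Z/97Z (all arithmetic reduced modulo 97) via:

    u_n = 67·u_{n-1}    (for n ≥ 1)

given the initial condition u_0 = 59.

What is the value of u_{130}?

41

u_1 = 67·59 = 73
u_2 = 67·73 = 41
u_3 = 67·41 = 31
u_4 = 67·31 = 40
u_5 = 67·40 = 61
u_6 = 67·61 = 13
u_7 = 67·13 = 95
u_8 = 67·95 = 60
u_9 = 67·60 = 43
u_10 = 67·43 = 68
u_11 = 67·68 = 94
u_12 = 67·94 = 90
u_13 = 67·90 = 16
u_14 = 67·16 = 5
u_15 = 67·5 = 44
u_16 = 67·44 = 38
u_17 = 67·38 = 24
u_18 = 67·24 = 56
u_19 = 67·56 = 66
u_20 = 67·66 = 57
u_21 = 67·57 = 36
u_22 = 67·36 = 84
u_23 = 67·84 = 2
u_24 = 67·2 = 37
u_25 = 67·37 = 54
u_26 = 67·54 = 29
u_27 = 67·29 = 3
u_28 = 67·3 = 7
u_29 = 67·7 = 81
u_30 = 67·81 = 92
u_31 = 67·92 = 53
u_32 = 67·53 = 59
(u_32) = (59) = (u_0), so the sequence has period 32.
130 ≡ 2 (mod 32), hence u_130 = u_2 = 41.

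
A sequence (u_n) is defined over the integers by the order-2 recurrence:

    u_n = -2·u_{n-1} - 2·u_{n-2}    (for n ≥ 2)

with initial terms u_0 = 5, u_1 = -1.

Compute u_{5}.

u_2 = -2·-1 + -2·5 = -8
u_3 = -2·-8 + -2·-1 = 18
u_4 = -2·18 + -2·-8 = -20
u_5 = -2·-20 + -2·18 = 4

4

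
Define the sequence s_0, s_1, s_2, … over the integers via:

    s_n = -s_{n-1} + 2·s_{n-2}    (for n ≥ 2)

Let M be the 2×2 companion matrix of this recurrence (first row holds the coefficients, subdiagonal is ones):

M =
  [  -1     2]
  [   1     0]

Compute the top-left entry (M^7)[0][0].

-85

(M^7)[0][0] is the top entry after applying M 7 times to the unit state (1, 0). Equivalently it is h_{8} for the auxiliary sequence (h_n) obeying the same recurrence with h_1 = 1 and h_i = 0 for 0 ≤ i < 1:
h_2 = -1·1 + 2·0 = -1
h_3 = -1·-1 + 2·1 = 3
h_4 = -1·3 + 2·-1 = -5
h_5 = -1·-5 + 2·3 = 11
h_6 = -1·11 + 2·-5 = -21
h_7 = -1·-21 + 2·11 = 43
h_8 = -1·43 + 2·-21 = -85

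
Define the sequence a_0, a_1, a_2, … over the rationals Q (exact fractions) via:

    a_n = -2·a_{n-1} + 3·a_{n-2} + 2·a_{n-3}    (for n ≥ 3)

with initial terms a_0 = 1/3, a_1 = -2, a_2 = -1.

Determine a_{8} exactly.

455/3

a_3 = -2·-1 + 3·-2 + 2·1/3 = -10/3
a_4 = -2·-10/3 + 3·-1 + 2·-2 = -1/3
a_5 = -2·-1/3 + 3·-10/3 + 2·-1 = -34/3
a_6 = -2·-34/3 + 3·-1/3 + 2·-10/3 = 15
a_7 = -2·15 + 3·-34/3 + 2·-1/3 = -194/3
a_8 = -2·-194/3 + 3·15 + 2·-34/3 = 455/3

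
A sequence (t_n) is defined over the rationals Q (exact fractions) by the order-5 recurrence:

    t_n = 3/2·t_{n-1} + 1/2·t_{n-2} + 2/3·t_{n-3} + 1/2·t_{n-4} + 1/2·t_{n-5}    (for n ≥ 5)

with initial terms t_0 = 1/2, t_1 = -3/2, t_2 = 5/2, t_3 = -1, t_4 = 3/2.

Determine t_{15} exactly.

t_5 = 3/2·3/2 + 1/2·-1 + 2/3·5/2 + 1/2·-3/2 + 1/2·1/2 = 35/12
t_6 = 3/2·35/12 + 1/2·3/2 + 2/3·-1 + 1/2·5/2 + 1/2·-3/2 = 119/24
t_7 = 3/2·119/24 + 1/2·35/12 + 2/3·3/2 + 1/2·-1 + 1/2·5/2 = 511/48
t_8 = 3/2·511/48 + 1/2·119/24 + 2/3·35/12 + 1/2·3/2 + 1/2·-1 = 5945/288
t_9 = 3/2·5945/288 + 1/2·511/48 + 2/3·119/24 + 1/2·35/12 + 1/2·3/2 = 24077/576
t_10 = 3/2·24077/576 + 1/2·5945/288 + 2/3·511/48 + 1/2·119/24 + 1/2·35/12 = 96833/1152
t_11 = 3/2·96833/1152 + 1/2·24077/576 + 2/3·5945/288 + 1/2·511/48 + 1/2·119/24 = 1165007/6912
t_12 = 3/2·1165007/6912 + 1/2·96833/1152 + 2/3·24077/576 + 1/2·5945/288 + 1/2·511/48 = 4677515/13824
t_13 = 3/2·4677515/13824 + 1/2·1165007/6912 + 2/3·96833/1152 + 1/2·24077/576 + 1/2·5945/288 = 6258365/9216
t_14 = 3/2·6258365/9216 + 1/2·4677515/13824 + 2/3·1165007/6912 + 1/2·96833/1152 + 1/2·24077/576 = 226120121/165888
t_15 = 3/2·226120121/165888 + 1/2·6258365/9216 + 2/3·4677515/13824 + 1/2·1165007/6912 + 1/2·96833/1152 = 907755293/331776

907755293/331776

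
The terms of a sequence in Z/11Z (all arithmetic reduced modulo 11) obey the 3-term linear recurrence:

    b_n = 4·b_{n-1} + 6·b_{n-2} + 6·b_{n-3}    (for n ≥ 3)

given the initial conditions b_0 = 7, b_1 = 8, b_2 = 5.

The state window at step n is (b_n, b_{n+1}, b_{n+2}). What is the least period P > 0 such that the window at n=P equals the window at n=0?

10

n=0: window = (7, 8, 5)
n=1: window = (8, 5, 0)
n=2: window = (5, 0, 1)
n=3: window = (0, 1, 1)
n=4: window = (1, 1, 10)
n=5: window = (1, 10, 8)
n=6: window = (10, 8, 10)
n=7: window = (8, 10, 5)
n=8: window = (10, 5, 7)
n=9: window = (5, 7, 8)
n=10: window = (7, 8, 5)
window at n=10 equals window at n=0 → period = 10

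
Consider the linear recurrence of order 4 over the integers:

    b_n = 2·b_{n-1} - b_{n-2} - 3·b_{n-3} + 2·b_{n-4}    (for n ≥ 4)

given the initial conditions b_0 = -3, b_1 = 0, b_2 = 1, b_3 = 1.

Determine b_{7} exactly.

-17

b_4 = 2·1 + -1·1 + -3·0 + 2·-3 = -5
b_5 = 2·-5 + -1·1 + -3·1 + 2·0 = -14
b_6 = 2·-14 + -1·-5 + -3·1 + 2·1 = -24
b_7 = 2·-24 + -1·-14 + -3·-5 + 2·1 = -17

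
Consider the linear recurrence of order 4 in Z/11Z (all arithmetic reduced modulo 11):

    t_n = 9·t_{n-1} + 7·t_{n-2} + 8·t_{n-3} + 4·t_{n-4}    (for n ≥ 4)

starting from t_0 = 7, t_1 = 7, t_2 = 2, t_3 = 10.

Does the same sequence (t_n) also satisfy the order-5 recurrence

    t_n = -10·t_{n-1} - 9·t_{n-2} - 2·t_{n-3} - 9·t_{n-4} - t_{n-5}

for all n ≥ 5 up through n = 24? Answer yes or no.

yes

Terms t_0..t_24: 7, 7, 2, 10, 1, 2, 3, 1, 6, 5, 8, 5, 0, 9, 10, 8, 5, 8, 2, 3, 4, 6, 4, 1, 2
n=5: candidate gives 2, actual t_5 = 2 ✓
n=6: candidate gives 3, actual t_6 = 3 ✓
n=7: candidate gives 1, actual t_7 = 1 ✓
n=8: candidate gives 6, actual t_8 = 6 ✓
n=9: candidate gives 5, actual t_9 = 5 ✓
n=10: candidate gives 8, actual t_10 = 8 ✓
n=11: candidate gives 5, actual t_11 = 5 ✓
n=12: candidate gives 0, actual t_12 = 0 ✓
n=13: candidate gives 9, actual t_13 = 9 ✓
n=14: candidate gives 10, actual t_14 = 10 ✓
n=15: candidate gives 8, actual t_15 = 8 ✓
n=16: candidate gives 5, actual t_16 = 5 ✓
n=17: candidate gives 8, actual t_17 = 8 ✓
n=18: candidate gives 2, actual t_18 = 2 ✓
n=19: candidate gives 3, actual t_19 = 3 ✓
n=20: candidate gives 4, actual t_20 = 4 ✓
n=21: candidate gives 6, actual t_21 = 6 ✓
n=22: candidate gives 4, actual t_22 = 4 ✓
n=23: candidate gives 1, actual t_23 = 1 ✓
n=24: candidate gives 2, actual t_24 = 2 ✓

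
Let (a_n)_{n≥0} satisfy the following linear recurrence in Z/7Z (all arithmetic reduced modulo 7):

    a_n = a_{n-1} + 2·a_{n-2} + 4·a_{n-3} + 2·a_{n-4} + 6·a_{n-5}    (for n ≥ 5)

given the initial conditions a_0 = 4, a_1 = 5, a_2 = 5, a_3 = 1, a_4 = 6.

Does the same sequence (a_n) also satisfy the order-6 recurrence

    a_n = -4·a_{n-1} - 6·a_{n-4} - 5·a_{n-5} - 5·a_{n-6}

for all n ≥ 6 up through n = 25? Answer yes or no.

yes

Terms a_0..a_25: 4, 5, 5, 1, 6, 6, 6, 4, 2, 5, 3, 2, 0, 3, 5, 5, 4, 5, 5, 1, 6, 6, 6, 4, 2, 5
n=6: candidate gives 6, actual a_6 = 6 ✓
n=7: candidate gives 4, actual a_7 = 4 ✓
n=8: candidate gives 2, actual a_8 = 2 ✓
n=9: candidate gives 5, actual a_9 = 5 ✓
n=10: candidate gives 3, actual a_10 = 3 ✓
n=11: candidate gives 2, actual a_11 = 2 ✓
n=12: candidate gives 0, actual a_12 = 0 ✓
n=13: candidate gives 3, actual a_13 = 3 ✓
n=14: candidate gives 5, actual a_14 = 5 ✓
n=15: candidate gives 5, actual a_15 = 5 ✓
n=16: candidate gives 4, actual a_16 = 4 ✓
n=17: candidate gives 5, actual a_17 = 5 ✓
n=18: candidate gives 5, actual a_18 = 5 ✓
n=19: candidate gives 1, actual a_19 = 1 ✓
n=20: candidate gives 6, actual a_20 = 6 ✓
n=21: candidate gives 6, actual a_21 = 6 ✓
n=22: candidate gives 6, actual a_22 = 6 ✓
n=23: candidate gives 4, actual a_23 = 4 ✓
n=24: candidate gives 2, actual a_24 = 2 ✓
n=25: candidate gives 5, actual a_25 = 5 ✓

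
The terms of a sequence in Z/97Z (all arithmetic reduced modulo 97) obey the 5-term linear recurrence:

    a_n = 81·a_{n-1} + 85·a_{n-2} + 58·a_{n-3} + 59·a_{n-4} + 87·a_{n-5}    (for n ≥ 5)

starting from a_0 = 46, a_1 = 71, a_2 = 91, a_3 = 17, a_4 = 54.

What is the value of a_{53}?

a_5 = 81·54 + 85·17 + 58·91 + 59·71 + 87·46 = 82
a_6 = 81·82 + 85·54 + 58·17 + 59·91 + 87·71 = 96
a_7 = 81·96 + 85·82 + 58·54 + 59·17 + 87·91 = 26
a_8 = 81·26 + 85·96 + 58·82 + 59·54 + 87·17 = 93
a_9 = 81·93 + 85·26 + 58·96 + 59·82 + 87·54 = 15
a_10 = 81·15 + 85·93 + 58·26 + 59·96 + 87·82 = 49
a_11 = 81·49 + 85·15 + 58·93 + 59·26 + 87·96 = 57
a_12 = 81·57 + 85·49 + 58·15 + 59·93 + 87·26 = 38
a_13 = 81·38 + 85·57 + 58·49 + 59·15 + 87·93 = 50
a_14 = 81·50 + 85·38 + 58·57 + 59·49 + 87·15 = 38
a_15 = 81·38 + 85·50 + 58·38 + 59·57 + 87·49 = 86
a_16 = 81·86 + 85·38 + 58·50 + 59·38 + 87·57 = 24
a_17 = 81·24 + 85·86 + 58·38 + 59·50 + 87·38 = 60
a_18 = 81·60 + 85·24 + 58·86 + 59·38 + 87·50 = 50
a_19 = 81·50 + 85·60 + 58·24 + 59·86 + 87·38 = 7
a_20 = 81·7 + 85·50 + 58·60 + 59·24 + 87·86 = 26
a_21 = 81·26 + 85·7 + 58·50 + 59·60 + 87·24 = 74
a_22 = 81·74 + 85·26 + 58·7 + 59·50 + 87·60 = 96
a_23 = 81·96 + 85·74 + 58·26 + 59·7 + 87·50 = 64
a_24 = 81·64 + 85·96 + 58·74 + 59·26 + 87·7 = 88
a_25 = 81·88 + 85·64 + 58·96 + 59·74 + 87·26 = 29
a_26 = 81·29 + 85·88 + 58·64 + 59·96 + 87·74 = 35
a_27 = 81·35 + 85·29 + 58·88 + 59·64 + 87·96 = 28
a_28 = 81·28 + 85·35 + 58·29 + 59·88 + 87·64 = 31
a_29 = 81·31 + 85·28 + 58·35 + 59·29 + 87·88 = 89
a_30 = 81·89 + 85·31 + 58·28 + 59·35 + 87·29 = 51
a_31 = 81·51 + 85·89 + 58·31 + 59·28 + 87·35 = 52
a_32 = 81·52 + 85·51 + 58·89 + 59·31 + 87·28 = 29
a_33 = 81·29 + 85·52 + 58·51 + 59·89 + 87·31 = 21
a_34 = 81·21 + 85·29 + 58·52 + 59·51 + 87·89 = 86
a_35 = 81·86 + 85·21 + 58·29 + 59·52 + 87·51 = 90
a_36 = 81·90 + 85·86 + 58·21 + 59·29 + 87·52 = 34
a_37 = 81·34 + 85·90 + 58·86 + 59·21 + 87·29 = 45
a_38 = 81·45 + 85·34 + 58·90 + 59·86 + 87·21 = 32
a_39 = 81·32 + 85·45 + 58·34 + 59·90 + 87·86 = 35
a_40 = 81·35 + 85·32 + 58·45 + 59·34 + 87·90 = 56
a_41 = 81·56 + 85·35 + 58·32 + 59·45 + 87·34 = 42
a_42 = 81·42 + 85·56 + 58·35 + 59·32 + 87·45 = 87
a_43 = 81·87 + 85·42 + 58·56 + 59·35 + 87·32 = 90
a_44 = 81·90 + 85·87 + 58·42 + 59·56 + 87·35 = 93
a_45 = 81·93 + 85·90 + 58·87 + 59·42 + 87·56 = 31
a_46 = 81·31 + 85·93 + 58·90 + 59·87 + 87·42 = 76
a_47 = 81·76 + 85·31 + 58·93 + 59·90 + 87·87 = 1
a_48 = 81·1 + 85·76 + 58·31 + 59·93 + 87·90 = 25
a_49 = 81·25 + 85·1 + 58·76 + 59·31 + 87·93 = 45
a_50 = 81·45 + 85·25 + 58·1 + 59·76 + 87·31 = 11
a_51 = 81·11 + 85·45 + 58·25 + 59·1 + 87·76 = 33
a_52 = 81·33 + 85·11 + 58·45 + 59·25 + 87·1 = 20
a_53 = 81·20 + 85·33 + 58·11 + 59·45 + 87·25 = 96

96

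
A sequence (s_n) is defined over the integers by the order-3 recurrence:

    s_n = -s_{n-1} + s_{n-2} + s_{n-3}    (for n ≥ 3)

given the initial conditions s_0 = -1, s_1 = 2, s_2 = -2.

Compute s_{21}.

s_3 = -1·-2 + 1·2 + 1·-1 = 3
s_4 = -1·3 + 1·-2 + 1·2 = -3
s_5 = -1·-3 + 1·3 + 1·-2 = 4
s_6 = -1·4 + 1·-3 + 1·3 = -4
s_7 = -1·-4 + 1·4 + 1·-3 = 5
s_8 = -1·5 + 1·-4 + 1·4 = -5
s_9 = -1·-5 + 1·5 + 1·-4 = 6
s_10 = -1·6 + 1·-5 + 1·5 = -6
s_11 = -1·-6 + 1·6 + 1·-5 = 7
s_12 = -1·7 + 1·-6 + 1·6 = -7
s_13 = -1·-7 + 1·7 + 1·-6 = 8
s_14 = -1·8 + 1·-7 + 1·7 = -8
s_15 = -1·-8 + 1·8 + 1·-7 = 9
s_16 = -1·9 + 1·-8 + 1·8 = -9
s_17 = -1·-9 + 1·9 + 1·-8 = 10
s_18 = -1·10 + 1·-9 + 1·9 = -10
s_19 = -1·-10 + 1·10 + 1·-9 = 11
s_20 = -1·11 + 1·-10 + 1·10 = -11
s_21 = -1·-11 + 1·11 + 1·-10 = 12

12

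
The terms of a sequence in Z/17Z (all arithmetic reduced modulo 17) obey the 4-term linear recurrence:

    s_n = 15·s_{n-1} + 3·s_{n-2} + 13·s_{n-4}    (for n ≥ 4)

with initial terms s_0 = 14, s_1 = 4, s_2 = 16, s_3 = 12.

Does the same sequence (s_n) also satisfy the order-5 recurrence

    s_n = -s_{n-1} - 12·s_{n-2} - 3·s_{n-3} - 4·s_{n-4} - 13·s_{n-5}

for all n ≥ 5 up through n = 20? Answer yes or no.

Terms s_0..s_20: 14, 4, 16, 12, 2, 16, 12, 10, 8, 1, 8, 15, 13, 15, 11, 14, 4, 8, 3, 13, 1
n=5: candidate gives 16, actual s_5 = 16 ✓
n=6: candidate gives 12, actual s_6 = 12 ✓
n=7: candidate gives 10, actual s_7 = 10 ✓
n=8: candidate gives 8, actual s_8 = 8 ✓
n=9: candidate gives 1, actual s_9 = 1 ✓
n=10: candidate gives 8, actual s_10 = 8 ✓
n=11: candidate gives 15, actual s_11 = 15 ✓
n=12: candidate gives 13, actual s_12 = 13 ✓
n=13: candidate gives 15, actual s_13 = 15 ✓
n=14: candidate gives 11, actual s_14 = 11 ✓
n=15: candidate gives 14, actual s_15 = 14 ✓
n=16: candidate gives 4, actual s_16 = 4 ✓
n=17: candidate gives 8, actual s_17 = 8 ✓
n=18: candidate gives 3, actual s_18 = 3 ✓
n=19: candidate gives 13, actual s_19 = 13 ✓
n=20: candidate gives 1, actual s_20 = 1 ✓

yes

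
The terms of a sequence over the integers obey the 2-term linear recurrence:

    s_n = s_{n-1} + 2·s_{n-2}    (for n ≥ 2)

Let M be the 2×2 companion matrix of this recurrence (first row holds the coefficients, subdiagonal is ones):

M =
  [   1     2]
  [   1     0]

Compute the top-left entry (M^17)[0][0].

87381

(M^17)[0][0] is the top entry after applying M 17 times to the unit state (1, 0). Equivalently it is h_{18} for the auxiliary sequence (h_n) obeying the same recurrence with h_1 = 1 and h_i = 0 for 0 ≤ i < 1:
h_2 = 1·1 + 2·0 = 1
h_3 = 1·1 + 2·1 = 3
h_4 = 1·3 + 2·1 = 5
h_5 = 1·5 + 2·3 = 11
h_6 = 1·11 + 2·5 = 21
h_7 = 1·21 + 2·11 = 43
h_8 = 1·43 + 2·21 = 85
h_9 = 1·85 + 2·43 = 171
h_10 = 1·171 + 2·85 = 341
h_11 = 1·341 + 2·171 = 683
h_12 = 1·683 + 2·341 = 1365
h_13 = 1·1365 + 2·683 = 2731
h_14 = 1·2731 + 2·1365 = 5461
h_15 = 1·5461 + 2·2731 = 10923
h_16 = 1·10923 + 2·5461 = 21845
h_17 = 1·21845 + 2·10923 = 43691
h_18 = 1·43691 + 2·21845 = 87381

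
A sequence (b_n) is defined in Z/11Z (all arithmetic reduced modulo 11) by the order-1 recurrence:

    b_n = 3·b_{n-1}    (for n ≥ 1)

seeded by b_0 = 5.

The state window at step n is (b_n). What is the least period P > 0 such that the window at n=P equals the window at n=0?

5

n=0: window = (5)
n=1: window = (4)
n=2: window = (1)
n=3: window = (3)
n=4: window = (9)
n=5: window = (5)
window at n=5 equals window at n=0 → period = 5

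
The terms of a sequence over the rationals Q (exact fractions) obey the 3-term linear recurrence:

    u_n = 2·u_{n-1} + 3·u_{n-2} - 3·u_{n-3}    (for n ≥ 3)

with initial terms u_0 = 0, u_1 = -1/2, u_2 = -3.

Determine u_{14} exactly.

-453600

u_3 = 2·-3 + 3·-1/2 + -3·0 = -15/2
u_4 = 2·-15/2 + 3·-3 + -3·-1/2 = -45/2
u_5 = 2·-45/2 + 3·-15/2 + -3·-3 = -117/2
u_6 = 2·-117/2 + 3·-45/2 + -3·-15/2 = -162
u_7 = 2·-162 + 3·-117/2 + -3·-45/2 = -432
u_8 = 2·-432 + 3·-162 + -3·-117/2 = -2349/2
u_9 = 2·-2349/2 + 3·-432 + -3·-162 = -3159
u_10 = 2·-3159 + 3·-2349/2 + -3·-432 = -17091/2
u_11 = 2·-17091/2 + 3·-3159 + -3·-2349/2 = -46089/2
u_12 = 2·-46089/2 + 3·-17091/2 + -3·-3159 = -124497/2
u_13 = 2·-124497/2 + 3·-46089/2 + -3·-17091/2 = -167994
u_14 = 2·-167994 + 3·-124497/2 + -3·-46089/2 = -453600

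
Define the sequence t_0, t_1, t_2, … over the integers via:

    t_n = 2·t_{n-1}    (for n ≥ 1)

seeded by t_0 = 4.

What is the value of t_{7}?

t_1 = 2·4 = 8
t_2 = 2·8 = 16
t_3 = 2·16 = 32
t_4 = 2·32 = 64
t_5 = 2·64 = 128
t_6 = 2·128 = 256
t_7 = 2·256 = 512

512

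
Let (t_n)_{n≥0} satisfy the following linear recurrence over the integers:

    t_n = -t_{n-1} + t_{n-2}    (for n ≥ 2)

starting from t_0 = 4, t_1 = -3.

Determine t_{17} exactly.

-8739

t_2 = -1·-3 + 1·4 = 7
t_3 = -1·7 + 1·-3 = -10
t_4 = -1·-10 + 1·7 = 17
t_5 = -1·17 + 1·-10 = -27
t_6 = -1·-27 + 1·17 = 44
t_7 = -1·44 + 1·-27 = -71
t_8 = -1·-71 + 1·44 = 115
t_9 = -1·115 + 1·-71 = -186
t_10 = -1·-186 + 1·115 = 301
t_11 = -1·301 + 1·-186 = -487
t_12 = -1·-487 + 1·301 = 788
t_13 = -1·788 + 1·-487 = -1275
t_14 = -1·-1275 + 1·788 = 2063
t_15 = -1·2063 + 1·-1275 = -3338
t_16 = -1·-3338 + 1·2063 = 5401
t_17 = -1·5401 + 1·-3338 = -8739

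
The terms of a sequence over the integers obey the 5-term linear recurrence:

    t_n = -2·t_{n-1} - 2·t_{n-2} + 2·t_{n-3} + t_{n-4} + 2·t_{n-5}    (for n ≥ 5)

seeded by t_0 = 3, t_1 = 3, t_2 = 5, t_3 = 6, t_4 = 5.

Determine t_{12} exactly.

205

t_5 = -2·5 + -2·6 + 2·5 + 1·3 + 2·3 = -3
t_6 = -2·-3 + -2·5 + 2·6 + 1·5 + 2·3 = 19
t_7 = -2·19 + -2·-3 + 2·5 + 1·6 + 2·5 = -6
t_8 = -2·-6 + -2·19 + 2·-3 + 1·5 + 2·6 = -15
t_9 = -2·-15 + -2·-6 + 2·19 + 1·-3 + 2·5 = 87
t_10 = -2·87 + -2·-15 + 2·-6 + 1·19 + 2·-3 = -143
t_11 = -2·-143 + -2·87 + 2·-15 + 1·-6 + 2·19 = 114
t_12 = -2·114 + -2·-143 + 2·87 + 1·-15 + 2·-6 = 205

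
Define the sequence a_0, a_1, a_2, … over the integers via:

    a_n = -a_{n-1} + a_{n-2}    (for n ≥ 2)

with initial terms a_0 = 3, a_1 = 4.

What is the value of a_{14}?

a_2 = -1·4 + 1·3 = -1
a_3 = -1·-1 + 1·4 = 5
a_4 = -1·5 + 1·-1 = -6
a_5 = -1·-6 + 1·5 = 11
a_6 = -1·11 + 1·-6 = -17
a_7 = -1·-17 + 1·11 = 28
a_8 = -1·28 + 1·-17 = -45
a_9 = -1·-45 + 1·28 = 73
a_10 = -1·73 + 1·-45 = -118
a_11 = -1·-118 + 1·73 = 191
a_12 = -1·191 + 1·-118 = -309
a_13 = -1·-309 + 1·191 = 500
a_14 = -1·500 + 1·-309 = -809

-809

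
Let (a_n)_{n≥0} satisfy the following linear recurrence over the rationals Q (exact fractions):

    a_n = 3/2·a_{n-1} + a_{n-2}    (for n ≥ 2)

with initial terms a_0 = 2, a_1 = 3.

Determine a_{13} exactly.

a_2 = 3/2·3 + 1·2 = 13/2
a_3 = 3/2·13/2 + 1·3 = 51/4
a_4 = 3/2·51/4 + 1·13/2 = 205/8
a_5 = 3/2·205/8 + 1·51/4 = 819/16
a_6 = 3/2·819/16 + 1·205/8 = 3277/32
a_7 = 3/2·3277/32 + 1·819/16 = 13107/64
a_8 = 3/2·13107/64 + 1·3277/32 = 52429/128
a_9 = 3/2·52429/128 + 1·13107/64 = 209715/256
a_10 = 3/2·209715/256 + 1·52429/128 = 838861/512
a_11 = 3/2·838861/512 + 1·209715/256 = 3355443/1024
a_12 = 3/2·3355443/1024 + 1·838861/512 = 13421773/2048
a_13 = 3/2·13421773/2048 + 1·3355443/1024 = 53687091/4096

53687091/4096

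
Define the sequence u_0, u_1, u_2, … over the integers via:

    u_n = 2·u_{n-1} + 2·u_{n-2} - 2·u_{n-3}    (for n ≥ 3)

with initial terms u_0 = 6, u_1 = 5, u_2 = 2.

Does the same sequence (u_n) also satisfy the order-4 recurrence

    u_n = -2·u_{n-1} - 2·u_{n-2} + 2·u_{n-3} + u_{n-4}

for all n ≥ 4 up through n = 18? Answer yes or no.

Terms u_0..u_18: 6, 5, 2, 2, -2, -4, -16, -36, -96, -232, -584, -1440, -3584, -8880, -22048, -54688, -135712, -336704, -835456
n=4: candidate gives 8, actual u_4 = -2 ✗

no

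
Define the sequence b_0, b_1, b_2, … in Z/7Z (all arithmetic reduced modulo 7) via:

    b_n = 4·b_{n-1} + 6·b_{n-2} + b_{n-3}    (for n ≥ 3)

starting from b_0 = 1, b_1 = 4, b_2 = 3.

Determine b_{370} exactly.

b_3 = 4·3 + 6·4 + 1·1 = 2
b_4 = 4·2 + 6·3 + 1·4 = 2
b_5 = 4·2 + 6·2 + 1·3 = 2
b_6 = 4·2 + 6·2 + 1·2 = 1
b_7 = 4·1 + 6·2 + 1·2 = 4
b_8 = 4·4 + 6·1 + 1·2 = 3
(b_6, b_7, b_8) = (1, 4, 3) = (b_0, b_1, b_2), so the sequence has period 6.
370 ≡ 4 (mod 6), hence b_370 = b_4 = 2.

2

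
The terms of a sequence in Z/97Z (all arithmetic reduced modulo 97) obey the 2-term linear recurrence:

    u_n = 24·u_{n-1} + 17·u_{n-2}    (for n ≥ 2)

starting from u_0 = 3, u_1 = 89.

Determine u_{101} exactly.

u_2 = 24·89 + 17·3 = 53
u_3 = 24·53 + 17·89 = 69
u_4 = 24·69 + 17·53 = 35
u_5 = 24·35 + 17·69 = 73
u_6 = 24·73 + 17·35 = 19
u_7 = 24·19 + 17·73 = 48
u_8 = 24·48 + 17·19 = 20
u_9 = 24·20 + 17·48 = 35
u_10 = 24·35 + 17·20 = 16
u_11 = 24·16 + 17·35 = 9
u_12 = 24·9 + 17·16 = 3
u_13 = 24·3 + 17·9 = 31
u_14 = 24·31 + 17·3 = 19
u_15 = 24·19 + 17·31 = 13
u_16 = 24·13 + 17·19 = 53
u_17 = 24·53 + 17·13 = 38
u_18 = 24·38 + 17·53 = 67
u_19 = 24·67 + 17·38 = 23
u_20 = 24·23 + 17·67 = 42
u_21 = 24·42 + 17·23 = 41
u_22 = 24·41 + 17·42 = 49
u_23 = 24·49 + 17·41 = 30
u_24 = 24·30 + 17·49 = 1
u_25 = 24·1 + 17·30 = 49
u_26 = 24·49 + 17·1 = 29
u_27 = 24·29 + 17·49 = 74
u_28 = 24·74 + 17·29 = 38
u_29 = 24·38 + 17·74 = 36
u_30 = 24·36 + 17·38 = 55
u_31 = 24·55 + 17·36 = 89
u_32 = 24·89 + 17·55 = 64
u_33 = 24·64 + 17·89 = 42
u_34 = 24·42 + 17·64 = 59
u_35 = 24·59 + 17·42 = 93
u_36 = 24·93 + 17·59 = 34
u_37 = 24·34 + 17·93 = 69
u_38 = 24·69 + 17·34 = 3
u_39 = 24·3 + 17·69 = 81
u_40 = 24·81 + 17·3 = 55
u_41 = 24·55 + 17·81 = 78
u_42 = 24·78 + 17·55 = 91
u_43 = 24·91 + 17·78 = 18
u_44 = 24·18 + 17·91 = 39
u_45 = 24·39 + 17·18 = 78
u_46 = 24·78 + 17·39 = 13
u_47 = 24·13 + 17·78 = 86
u_48 = 24·86 + 17·13 = 54
u_49 = 24·54 + 17·86 = 42
u_50 = 24·42 + 17·54 = 83
u_51 = 24·83 + 17·42 = 87
u_52 = 24·87 + 17·83 = 7
u_53 = 24·7 + 17·87 = 95
u_54 = 24·95 + 17·7 = 71
u_55 = 24·71 + 17·95 = 21
u_56 = 24·21 + 17·71 = 62
u_57 = 24·62 + 17·21 = 2
u_58 = 24·2 + 17·62 = 35
u_59 = 24·35 + 17·2 = 1
u_60 = 24·1 + 17·35 = 37
u_61 = 24·37 + 17·1 = 32
u_62 = 24·32 + 17·37 = 39
u_63 = 24·39 + 17·32 = 25
u_64 = 24·25 + 17·39 = 2
u_65 = 24·2 + 17·25 = 85
u_66 = 24·85 + 17·2 = 37
u_67 = 24·37 + 17·85 = 5
u_68 = 24·5 + 17·37 = 70
u_69 = 24·70 + 17·5 = 19
u_70 = 24·19 + 17·70 = 94
u_71 = 24·94 + 17·19 = 57
u_72 = 24·57 + 17·94 = 56
u_73 = 24·56 + 17·57 = 82
u_74 = 24·82 + 17·56 = 10
u_75 = 24·10 + 17·82 = 82
u_76 = 24·82 + 17·10 = 4
u_77 = 24·4 + 17·82 = 35
u_78 = 24·35 + 17·4 = 35
u_79 = 24·35 + 17·35 = 77
u_80 = 24·77 + 17·35 = 18
u_81 = 24·18 + 17·77 = 92
u_82 = 24·92 + 17·18 = 89
u_83 = 24·89 + 17·92 = 14
u_84 = 24·14 + 17·89 = 6
u_85 = 24·6 + 17·14 = 91
u_86 = 24·91 + 17·6 = 55
u_87 = 24·55 + 17·91 = 54
u_88 = 24·54 + 17·55 = 0
u_89 = 24·0 + 17·54 = 45
u_90 = 24·45 + 17·0 = 13
u_91 = 24·13 + 17·45 = 10
u_92 = 24·10 + 17·13 = 73
u_93 = 24·73 + 17·10 = 79
u_94 = 24·79 + 17·73 = 33
u_95 = 24·33 + 17·79 = 1
u_96 = 24·1 + 17·33 = 3
u_97 = 24·3 + 17·1 = 89
u_98 = 24·89 + 17·3 = 53
u_99 = 24·53 + 17·89 = 69
u_100 = 24·69 + 17·53 = 35
u_101 = 24·35 + 17·69 = 73

73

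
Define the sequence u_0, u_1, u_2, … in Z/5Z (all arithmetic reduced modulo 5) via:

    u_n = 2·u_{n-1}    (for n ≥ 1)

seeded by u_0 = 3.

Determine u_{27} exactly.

4

u_1 = 2·3 = 1
u_2 = 2·1 = 2
u_3 = 2·2 = 4
u_4 = 2·4 = 3
(u_4) = (3) = (u_0), so the sequence has period 4.
27 ≡ 3 (mod 4), hence u_27 = u_3 = 4.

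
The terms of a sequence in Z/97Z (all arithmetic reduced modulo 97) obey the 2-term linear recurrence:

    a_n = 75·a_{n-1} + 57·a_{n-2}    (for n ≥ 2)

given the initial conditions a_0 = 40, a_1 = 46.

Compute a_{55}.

a_2 = 75·46 + 57·40 = 7
a_3 = 75·7 + 57·46 = 43
a_4 = 75·43 + 57·7 = 35
a_5 = 75·35 + 57·43 = 32
a_6 = 75·32 + 57·35 = 30
a_7 = 75·30 + 57·32 = 0
a_8 = 75·0 + 57·30 = 61
a_9 = 75·61 + 57·0 = 16
a_10 = 75·16 + 57·61 = 21
a_11 = 75·21 + 57·16 = 62
a_12 = 75·62 + 57·21 = 27
a_13 = 75·27 + 57·62 = 30
a_14 = 75·30 + 57·27 = 6
a_15 = 75·6 + 57·30 = 26
a_16 = 75·26 + 57·6 = 61
a_17 = 75·61 + 57·26 = 43
a_18 = 75·43 + 57·61 = 9
a_19 = 75·9 + 57·43 = 22
a_20 = 75·22 + 57·9 = 29
a_21 = 75·29 + 57·22 = 34
a_22 = 75·34 + 57·29 = 32
a_23 = 75·32 + 57·34 = 70
a_24 = 75·70 + 57·32 = 90
a_25 = 75·90 + 57·70 = 70
a_26 = 75·70 + 57·90 = 1
a_27 = 75·1 + 57·70 = 88
a_28 = 75·88 + 57·1 = 61
a_29 = 75·61 + 57·88 = 85
a_30 = 75·85 + 57·61 = 55
a_31 = 75·55 + 57·85 = 46
a_32 = 75·46 + 57·55 = 86
a_33 = 75·86 + 57·46 = 51
a_34 = 75·51 + 57·86 = 94
a_35 = 75·94 + 57·51 = 63
a_36 = 75·63 + 57·94 = 92
a_37 = 75·92 + 57·63 = 15
a_38 = 75·15 + 57·92 = 64
a_39 = 75·64 + 57·15 = 29
a_40 = 75·29 + 57·64 = 3
a_41 = 75·3 + 57·29 = 35
a_42 = 75·35 + 57·3 = 80
a_43 = 75·80 + 57·35 = 41
a_44 = 75·41 + 57·80 = 69
a_45 = 75·69 + 57·41 = 43
a_46 = 75·43 + 57·69 = 77
a_47 = 75·77 + 57·43 = 78
a_48 = 75·78 + 57·77 = 54
a_49 = 75·54 + 57·78 = 57
a_50 = 75·57 + 57·54 = 78
a_51 = 75·78 + 57·57 = 78
a_52 = 75·78 + 57·78 = 14
a_53 = 75·14 + 57·78 = 64
a_54 = 75·64 + 57·14 = 69
a_55 = 75·69 + 57·64 = 93

93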